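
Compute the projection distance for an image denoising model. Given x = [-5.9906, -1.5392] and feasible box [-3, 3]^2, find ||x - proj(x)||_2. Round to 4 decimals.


Project each component onto [-3, 3].
clip(-5.9906) = -3.0, clip(-1.5392) = -1.5392
Projection = [-3.0, -1.5392]
Squared diffs: [8.9437, 0.0]
Distance = sqrt(8.9437) = 2.9906


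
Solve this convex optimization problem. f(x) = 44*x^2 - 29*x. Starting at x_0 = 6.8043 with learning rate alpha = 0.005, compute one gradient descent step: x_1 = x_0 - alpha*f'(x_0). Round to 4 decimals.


We compute the gradient at x_0 and apply the update.
f'(x) = 88*x - 29
f'(6.8043) = 88*6.8043 - 29 = 569.7784
x_1 = 6.8043 - 0.005*569.7784 = 3.9554


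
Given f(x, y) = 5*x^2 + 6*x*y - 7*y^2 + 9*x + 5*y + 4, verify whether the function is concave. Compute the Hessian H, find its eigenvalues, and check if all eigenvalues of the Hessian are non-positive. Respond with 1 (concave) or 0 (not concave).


The Hessian of f(x,y) = 5*x^2 + 6*x*y - 7*y^2 + 9*x + 5*y + 4 is:
H = [[10, 6], [6, -14]]
Trace = 10 - 14 = -4
Determinant = 10*-14 - (6)^2 = -176
Discriminant = (-4)^2 - 4*-176 = 720.0
Eigenvalues: lambda_1 = -15.4164, lambda_2 = 11.4164
The function is not concave.

0


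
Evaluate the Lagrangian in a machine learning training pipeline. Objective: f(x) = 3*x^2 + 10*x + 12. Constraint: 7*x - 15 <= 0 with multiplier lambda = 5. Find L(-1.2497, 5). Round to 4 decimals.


Step 1: Evaluate f(x).
f(-1.2497) = 3*(-1.2497)^2 + 10*(-1.2497) + 12 = 4.1883
Step 2: Evaluate g(x).
g(-1.2497) = 7*-1.2497 - 15 = -23.7479
Step 3: Compute Lagrangian.
L = 4.1883 + 5*-23.7479 = -114.5512


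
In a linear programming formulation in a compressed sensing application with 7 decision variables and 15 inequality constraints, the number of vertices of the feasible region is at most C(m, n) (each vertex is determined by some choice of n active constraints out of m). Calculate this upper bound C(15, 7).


Each vertex corresponds to some choice of n active constraints out of m, so the number of vertices is at most C(m, n) = m! / (n!(m-n)!).
m = 15, n = 7
Numerator: 15 * 14 * 13 * 12 * 11 * 10 * 9
Denominator: 7! = 5040
C(15, 7) = 6435


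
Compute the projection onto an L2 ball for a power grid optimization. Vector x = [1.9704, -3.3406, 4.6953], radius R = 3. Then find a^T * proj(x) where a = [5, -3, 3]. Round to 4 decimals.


Step 1: Compute ||x|| (intermediates to 6 decimals).
||x|| = sqrt(1.9704^2 + (-3.3406)^2 + 4.6953^2) = 6.089986
Step 2: Project.
Since ||x|| > R, scale = R/||x|| = 3/6.089986 = 0.492612, proj(x) = scale * x
proj(x) = [0.970643, -1.64562, 2.312961]
Step 3: Dot product.
a^T * proj(x) = 5*0.970643 - 3*(-1.64562) + 3*2.312961 = 16.729


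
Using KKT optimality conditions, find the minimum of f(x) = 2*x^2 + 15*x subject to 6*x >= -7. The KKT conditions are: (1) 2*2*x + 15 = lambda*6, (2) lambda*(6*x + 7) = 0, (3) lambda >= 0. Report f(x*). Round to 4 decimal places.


Step 1: Try lambda = 0 (constraint inactive).
x_unc = -15/(2*2) = -3.75
Check: 6*-3.75 = -22.5 < -7 -- violated!
Step 2: Constraint must be active: 6*x = -7
x* = -7/6 = -1.1667 (rounded; the exact value -7/6 is used below)
lambda = (2*2*(-7/6) + 15)/6 = 1.7222
Step 3: Compute optimal value.
f(x*) = 2*(-7/6)^2 + 15*(-7/6) = -14.7778


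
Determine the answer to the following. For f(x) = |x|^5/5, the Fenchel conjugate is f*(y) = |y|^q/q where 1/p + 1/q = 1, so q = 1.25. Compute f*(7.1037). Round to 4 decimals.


The conjugate exponent q satisfies 1/p + 1/q = 1.
p = 5, so q = 5/(5 - 1) = 1.25
|y|^q = 7.1037^1.25 = 11.5973
f*(7.1037) = 11.5973 / 1.25 = 9.2778


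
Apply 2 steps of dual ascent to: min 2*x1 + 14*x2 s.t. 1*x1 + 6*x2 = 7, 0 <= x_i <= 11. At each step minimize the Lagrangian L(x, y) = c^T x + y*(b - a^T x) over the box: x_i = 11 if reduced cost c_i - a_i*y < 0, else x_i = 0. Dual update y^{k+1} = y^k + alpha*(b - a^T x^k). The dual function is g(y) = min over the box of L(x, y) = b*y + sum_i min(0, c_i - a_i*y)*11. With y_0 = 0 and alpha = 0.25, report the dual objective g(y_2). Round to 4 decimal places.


Dual ascent for LP: min 2*x1 + 14*x2, 1*x1 + 6*x2 = 7, 0 <= x_i <= 11
Step 1: y^k = 0.0, reduced costs: (2.0, 14.0)
  x^k = (0.0, 0.0), subgradient = b - a^T x = 7.0
  y^{k+1} = 0.0 + 0.25*7.0 = 1.75
Step 2: y^k = 1.75, reduced costs: (0.25, 3.5)
  x^k = (0.0, 0.0), subgradient = b - a^T x = 7.0
  y^{k+1} = 1.75 + 0.25*7.0 = 3.5
Dual objective at y_2 = 3.5: reduced costs (-1.5, -7.0), box minimizer x = (11.0, 11.0)
g(y_2) = b*y + (c1 - a1*y)*x1 + (c2 - a2*y)*x2 = 7*3.5 + (-1.5)*11.0 + (-7.0)*11.0 = 24.5 - 16.5 - 77.0 = -69.0


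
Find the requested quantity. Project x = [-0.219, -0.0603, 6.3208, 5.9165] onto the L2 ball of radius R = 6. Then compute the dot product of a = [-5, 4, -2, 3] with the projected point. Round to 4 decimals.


Step 1: Compute ||x|| (intermediates to 6 decimals).
||x|| = sqrt((-0.219)^2 + (-0.0603)^2 + 6.3208^2 + 5.9165^2) = 8.660778
Step 2: Project.
Since ||x|| > R, scale = R/||x|| = 6/8.660778 = 0.692778, proj(x) = scale * x
proj(x) = [-0.151718, -0.041775, 4.378911, 4.098821]
Step 3: Dot product.
a^T * proj(x) = -5*(-0.151718) + 4*(-0.041775) - 2*4.378911 + 3*4.098821 = 4.1301


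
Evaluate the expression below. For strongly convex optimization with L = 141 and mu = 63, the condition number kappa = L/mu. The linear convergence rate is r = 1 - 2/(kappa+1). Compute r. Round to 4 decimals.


Step 1: Compute the condition number.
kappa = L/mu = 141/63 = 2.2381
Step 2: Compute the convergence rate.
r = 1 - 2/(kappa + 1) = 1 - 2*mu/(L + mu) = (L - mu)/(L + mu) = 78/204 = 0.3824


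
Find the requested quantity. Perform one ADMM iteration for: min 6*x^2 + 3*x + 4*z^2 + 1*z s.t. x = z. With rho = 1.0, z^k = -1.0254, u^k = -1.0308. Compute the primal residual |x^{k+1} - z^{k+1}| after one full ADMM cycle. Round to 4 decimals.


ADMM iteration with rho = 1.0, z^k = -1.0254, u^k = -1.0308
Step 1: x-update.
Minimize 6*x^2 + 3*x + (1.0/2)*(x + 1.0254 - 1.0308)^2
FOC: (2*6 + 1.0)*x = -3 + 1.0*(-1.0254 + 1.0308)
x^{k+1} = -0.2304
Step 2: z-update.
Minimize 4*z^2 + 1*z + (1.0/2)*(-0.2304 - z - 1.0308)^2
FOC: (2*4 + 1.0)*z = -1 + 1.0*(-0.2304 - 1.0308)
z^{k+1} = -0.2512
Step 3: u-update.
u^{k+1} = -1.0308 - 0.2304 + 0.2512 = -1.0099
Step 4: Primal residual = |-0.2304 + 0.2512| = 0.0209


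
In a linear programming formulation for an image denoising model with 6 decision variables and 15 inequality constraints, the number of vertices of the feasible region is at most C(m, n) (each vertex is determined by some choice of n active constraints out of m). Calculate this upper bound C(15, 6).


Each vertex corresponds to some choice of n active constraints out of m, so the number of vertices is at most C(m, n) = m! / (n!(m-n)!).
m = 15, n = 6
Numerator: 15 * 14 * 13 * 12 * 11 * 10
Denominator: 6! = 720
C(15, 6) = 5005


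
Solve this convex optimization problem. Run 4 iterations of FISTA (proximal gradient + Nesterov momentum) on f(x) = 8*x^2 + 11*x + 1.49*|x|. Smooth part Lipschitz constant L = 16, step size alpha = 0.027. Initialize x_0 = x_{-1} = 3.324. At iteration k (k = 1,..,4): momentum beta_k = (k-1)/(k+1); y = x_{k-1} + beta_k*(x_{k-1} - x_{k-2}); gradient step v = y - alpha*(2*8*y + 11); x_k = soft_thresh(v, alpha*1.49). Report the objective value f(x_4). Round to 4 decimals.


FISTA on f(x) = 8*x^2 + 11*x + 1.49*|x|
L = 16, alpha = 0.027
Iteration 1: beta = 0.0, y = 3.324 + 0.0*(3.324 - 3.324) = 3.324
  grad(y) = 64.184, v = y - alpha*grad = 1.591
  prox(v) = soft_thresh(1.591, 0.0402) = 1.5508
Iteration 2: beta = 0.3333, y = 1.5508 + 0.3333*(1.5508 - 3.324) = 0.9597
  grad(y) = 26.3558, v = y - alpha*grad = 0.2481
  prox(v) = soft_thresh(0.2481, 0.0402) = 0.2079
Iteration 3: beta = 0.5, y = 0.2079 + 0.5*(0.2079 - 1.5508) = -0.4636
  grad(y) = 3.5832, v = y - alpha*grad = -0.5603
  prox(v) = soft_thresh(-0.5603, 0.0402) = -0.5201
Iteration 4: beta = 0.6, y = -0.5201 + 0.6*(-0.5201 - 0.2079) = -0.9568
  grad(y) = -4.3096, v = y - alpha*grad = -0.8405
  prox(v) = soft_thresh(-0.8405, 0.0402) = -0.8003
f(x_4) = 8*(-0.8003)^2 + 11*(-0.8003) + 1.49*|-0.8003| = -2.4871


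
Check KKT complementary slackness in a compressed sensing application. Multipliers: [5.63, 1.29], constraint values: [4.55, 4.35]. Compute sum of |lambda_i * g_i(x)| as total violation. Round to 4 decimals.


KKT complementary slackness check:
lambda_1 * g_1 = 5.63 * 4.55 = 25.6165
lambda_2 * g_2 = 1.29 * 4.35 = 5.6115
Total violation = 25.6165 + 5.6115 = 31.228


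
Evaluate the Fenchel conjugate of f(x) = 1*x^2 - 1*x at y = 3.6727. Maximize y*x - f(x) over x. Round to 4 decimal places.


f*(y) = sup_x {y*x - a*x^2 - b*x} = sup_x {(y-b)*x - a*x^2}
FOC: (y - b) - 2a*x = 0 => x* = (y - b)/(2a)
x* = (3.6727 + 1)/(2*1) = 2.3364
f*(3.6727) = (y-b)^2/(4a) = (3.6727 + 1)^2/(4*1)
= 21.8341/4 = 5.4585


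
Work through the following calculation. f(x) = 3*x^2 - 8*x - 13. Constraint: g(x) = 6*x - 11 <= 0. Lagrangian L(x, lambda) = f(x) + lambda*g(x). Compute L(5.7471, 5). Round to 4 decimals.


Step 1: Evaluate f(x).
f(5.7471) = 3*5.7471^2 - 8*5.7471 - 13 = 40.1107
Step 2: Evaluate g(x).
g(5.7471) = 6*5.7471 - 11 = 23.4826
Step 3: Compute Lagrangian.
L = 40.1107 + 5*23.4826 = 157.5237


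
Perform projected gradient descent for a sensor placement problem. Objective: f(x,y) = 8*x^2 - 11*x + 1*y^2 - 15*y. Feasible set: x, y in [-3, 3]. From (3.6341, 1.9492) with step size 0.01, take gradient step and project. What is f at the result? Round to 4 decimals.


Step 1: Compute gradient at (3.6341, 1.9492).
grad_x = 2*8*3.6341 - 11 = 47.1456
grad_y = 2*1*1.9492 - 15 = -11.1016
Step 2: Gradient step.
x_raw = 3.6341 - 0.01*47.1456 = 3.1626
y_raw = 1.9492 - 0.01*-11.1016 = 2.0602
Step 3: Project onto [-3, 3].
x_proj = clip(3.1626) = 3.0
y_proj = clip(2.0602) = 2.0602
Step 4: Evaluate f.
f(3.0, 2.0602) = 12.3412


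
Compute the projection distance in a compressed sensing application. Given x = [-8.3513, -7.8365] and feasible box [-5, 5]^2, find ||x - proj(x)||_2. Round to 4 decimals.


Project each component onto [-5, 5].
clip(-8.3513) = -5.0, clip(-7.8365) = -5.0
Projection = [-5.0, -5.0]
Squared diffs: [11.2312, 8.0457]
Distance = sqrt(19.2769) = 4.3906


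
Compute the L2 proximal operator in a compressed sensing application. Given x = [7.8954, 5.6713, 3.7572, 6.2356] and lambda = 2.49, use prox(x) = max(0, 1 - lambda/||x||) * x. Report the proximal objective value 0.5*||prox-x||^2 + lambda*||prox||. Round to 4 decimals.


Step 1: Compute ||x||.
||x|| = 12.145
Step 2: Compute scaling factor.
scale = max(0, 1 - 2.49/12.145) = 0.795
Step 3: prox(x) = [6.2767, 4.5086, 2.9869, 4.9572]
||prox(x)|| = 9.655
Step 4: Proximal objective.
0.5*||prox-x||^2 = 3.1001
lambda*||prox|| = 24.041
Total = 27.1409


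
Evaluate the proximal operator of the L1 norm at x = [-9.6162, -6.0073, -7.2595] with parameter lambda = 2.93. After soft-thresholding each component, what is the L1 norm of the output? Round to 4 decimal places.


Soft-thresholding with lambda = 2.93:
prox(-9.6162) = sign(-9.6162)*max(|-9.6162| - 2.93, 0) = -6.6862
prox(-6.0073) = sign(-6.0073)*max(|-6.0073| - 2.93, 0) = -3.0773
prox(-7.2595) = sign(-7.2595)*max(|-7.2595| - 2.93, 0) = -4.3295
prox(x) = [-6.6862, -3.0773, -4.3295]
||prox(x)||_1 = 6.6862 + 3.0773 + 4.3295 = 14.093


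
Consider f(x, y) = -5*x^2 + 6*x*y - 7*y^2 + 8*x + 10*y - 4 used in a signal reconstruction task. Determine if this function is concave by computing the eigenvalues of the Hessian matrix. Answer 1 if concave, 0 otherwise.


The Hessian of f(x,y) = -5*x^2 + 6*x*y - 7*y^2 + 8*x + 10*y - 4 is:
H = [[-10, 6], [6, -14]]
Trace = -10 - 14 = -24
Determinant = -10*-14 - (6)^2 = 104
Discriminant = (-24)^2 - 4*104 = 160.0
Eigenvalues: lambda_1 = -18.3246, lambda_2 = -5.6754
The function is concave.

1


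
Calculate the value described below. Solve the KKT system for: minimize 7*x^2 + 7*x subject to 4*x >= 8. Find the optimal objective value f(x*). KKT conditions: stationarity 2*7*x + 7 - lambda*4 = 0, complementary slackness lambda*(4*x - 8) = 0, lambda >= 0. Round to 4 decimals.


Step 1: Try lambda = 0 (constraint inactive).
x_unc = -7/(2*7) = -0.5
Check: 4*-0.5 = -2.0 < 8 -- violated!
Step 2: Constraint must be active: 4*x = 8
x* = 8/4 = 2.0
lambda = (2*7*2.0 + 7)/4 = 8.75
Step 3: Compute optimal value.
f(x*) = 7*2.0^2 + 7*2.0 = 42.0


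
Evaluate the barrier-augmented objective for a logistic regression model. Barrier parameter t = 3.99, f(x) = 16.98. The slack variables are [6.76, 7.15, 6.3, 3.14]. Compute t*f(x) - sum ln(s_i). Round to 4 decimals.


Step 1: Compute log-barrier.
ln values: [1.911, 1.9671, 1.8405, 1.1442]
phi = -(1.911 + 1.9671 + 1.8405 + 1.1442) = -6.8629
Step 2: Compute augmented objective.
t*f(x) = 3.99*16.98 = 67.7502
Total = 67.7502 - 6.8629 = 60.8873


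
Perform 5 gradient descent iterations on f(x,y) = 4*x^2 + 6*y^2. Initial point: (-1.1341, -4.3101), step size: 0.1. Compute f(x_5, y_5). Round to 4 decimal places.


Gradient descent on f(x,y) = 4*x^2 + 6*y^2.
Starting point: (-1.1341, -4.3101), alpha = 0.1
Step 1: grad_x = 2*4*-1.1341 = -9.0728, grad_y = 2*6*-4.3101 = -51.7212
  x_1 = -1.1341 - 0.1*-9.0728 = -0.2268
  y_1 = -4.3101 - 0.1*-51.7212 = 0.862
Step 2: grad_x = 2*4*-0.2268 = -1.8146, grad_y = 2*6*0.862 = 10.3442
  x_2 = -0.2268 - 0.1*-1.8146 = -0.0454
  y_2 = 0.862 - 0.1*10.3442 = -0.1724
Step 3: grad_x = 2*4*-0.0454 = -0.3629, grad_y = 2*6*-0.1724 = -2.0688
  x_3 = -0.0454 - 0.1*-0.3629 = -0.0091
  y_3 = -0.1724 - 0.1*-2.0688 = 0.0345
Step 4: grad_x = 2*4*-0.0091 = -0.0726, grad_y = 2*6*0.0345 = 0.4138
  x_4 = -0.0091 - 0.1*-0.0726 = -0.0018
  y_4 = 0.0345 - 0.1*0.4138 = -0.0069
Step 5: grad_x = 2*4*-0.0018 = -0.0145, grad_y = 2*6*-0.0069 = -0.0828
  x_5 = -0.0018 - 0.1*-0.0145 = -0.0004
  y_5 = -0.0069 - 0.1*-0.0828 = 0.0014
f(-0.0004, 0.0014) = 4*(-0.0004)^2 + 6*0.0014^2 = 0.0


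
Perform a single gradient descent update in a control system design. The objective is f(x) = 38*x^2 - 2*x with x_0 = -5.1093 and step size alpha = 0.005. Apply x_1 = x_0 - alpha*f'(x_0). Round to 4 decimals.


We compute the gradient at x_0 and apply the update.
f'(x) = 76*x - 2
f'(-5.1093) = 76*-5.1093 - 2 = -390.3068
x_1 = -5.1093 - 0.005*-390.3068 = -3.1578


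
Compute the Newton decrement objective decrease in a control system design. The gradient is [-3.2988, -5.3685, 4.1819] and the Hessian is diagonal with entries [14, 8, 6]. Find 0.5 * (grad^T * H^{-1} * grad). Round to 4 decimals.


Step 1: H is diagonal, so H^(-1) * g = [-0.2356, -0.6711, 0.697].
Step 2: g^T H^(-1) g = sum_i g_i^2 / H_ii
  = (-3.2988)^2/14 + (-5.3685)^2/8 + (4.1819)^2/6
  = 0.7773 + 3.6026 + 2.9147 = 7.2946
Step 3: Objective decrease = 0.5 * g^T H^(-1) g = 3.6473


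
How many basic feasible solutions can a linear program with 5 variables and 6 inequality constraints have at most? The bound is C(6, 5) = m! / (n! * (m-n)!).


Each vertex corresponds to some choice of n active constraints out of m, so the number of vertices is at most C(m, n) = m! / (n!(m-n)!).
m = 6, n = 5
Numerator: 6 * 5 * 4 * 3 * 2
Denominator: 5! = 120
C(6, 5) = 6


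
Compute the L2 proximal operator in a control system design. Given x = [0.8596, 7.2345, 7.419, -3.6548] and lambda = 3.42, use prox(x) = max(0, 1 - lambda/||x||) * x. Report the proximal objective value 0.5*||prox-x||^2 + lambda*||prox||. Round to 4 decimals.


Step 1: Compute ||x||.
||x|| = 11.0216
Step 2: Compute scaling factor.
scale = max(0, 1 - 3.42/11.0216) = 0.6897
Step 3: prox(x) = [0.5929, 4.9896, 5.1169, -2.5207]
||prox(x)|| = 7.6016
Step 4: Proximal objective.
0.5*||prox-x||^2 = 5.8482
lambda*||prox|| = 25.9975
Total = 31.8457


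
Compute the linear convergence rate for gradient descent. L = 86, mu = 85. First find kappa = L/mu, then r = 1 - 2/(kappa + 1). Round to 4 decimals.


Step 1: Compute the condition number.
kappa = L/mu = 86/85 = 1.0118
Step 2: Compute the convergence rate.
r = 1 - 2/(kappa + 1) = 1 - 2*mu/(L + mu) = (L - mu)/(L + mu) = 1/171 = 0.0058


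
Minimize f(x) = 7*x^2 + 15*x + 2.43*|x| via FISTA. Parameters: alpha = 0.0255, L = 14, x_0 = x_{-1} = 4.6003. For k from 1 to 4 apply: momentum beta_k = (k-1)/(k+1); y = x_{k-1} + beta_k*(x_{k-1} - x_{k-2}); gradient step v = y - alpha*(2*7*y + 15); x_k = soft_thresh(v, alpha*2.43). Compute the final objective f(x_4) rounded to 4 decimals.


FISTA on f(x) = 7*x^2 + 15*x + 2.43*|x|
L = 14, alpha = 0.0255
Iteration 1: beta = 0.0, y = 4.6003 + 0.0*(4.6003 - 4.6003) = 4.6003
  grad(y) = 79.4042, v = y - alpha*grad = 2.5755
  prox(v) = soft_thresh(2.5755, 0.062) = 2.5135
Iteration 2: beta = 0.3333, y = 2.5135 + 0.3333*(2.5135 - 4.6003) = 1.8179
  grad(y) = 40.4511, v = y - alpha*grad = 0.7864
  prox(v) = soft_thresh(0.7864, 0.062) = 0.7245
Iteration 3: beta = 0.5, y = 0.7245 + 0.5*(0.7245 - 2.5135) = -0.1701
  grad(y) = 12.6191, v = y - alpha*grad = -0.4918
  prox(v) = soft_thresh(-0.4918, 0.062) = -0.4299
Iteration 4: beta = 0.6, y = -0.4299 + 0.6*(-0.4299 - 0.7245) = -1.1225
  grad(y) = -0.7149, v = y - alpha*grad = -1.1043
  prox(v) = soft_thresh(-1.1043, 0.062) = -1.0423
f(x_4) = 7*(-1.0423)^2 + 15*(-1.0423) + 2.43*|-1.0423| = -5.497


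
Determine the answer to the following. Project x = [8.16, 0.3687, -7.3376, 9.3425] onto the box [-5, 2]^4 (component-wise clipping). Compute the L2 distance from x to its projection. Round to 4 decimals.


Project each component onto [-5, 2].
clip(8.16) = 2.0, clip(0.3687) = 0.3687, clip(-7.3376) = -5.0, clip(9.3425) = 2.0
Projection = [2.0, 0.3687, -5.0, 2.0]
Squared diffs: [37.9456, 0.0, 5.4644, 53.9123]
Distance = sqrt(97.3223) = 9.8652


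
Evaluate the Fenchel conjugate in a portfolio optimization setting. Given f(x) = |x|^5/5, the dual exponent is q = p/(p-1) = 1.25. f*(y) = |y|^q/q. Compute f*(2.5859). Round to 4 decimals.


The conjugate exponent q satisfies 1/p + 1/q = 1.
p = 5, so q = 5/(5 - 1) = 1.25
|y|^q = 2.5859^1.25 = 3.2792
f*(2.5859) = 3.2792 / 1.25 = 2.6233


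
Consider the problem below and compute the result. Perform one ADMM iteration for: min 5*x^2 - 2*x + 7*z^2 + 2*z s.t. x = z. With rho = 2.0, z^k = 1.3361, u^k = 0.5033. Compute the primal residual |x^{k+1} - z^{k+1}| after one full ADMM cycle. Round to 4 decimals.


ADMM iteration with rho = 2.0, z^k = 1.3361, u^k = 0.5033
Step 1: x-update.
Minimize 5*x^2 - 2*x + (2.0/2)*(x - 1.3361 + 0.5033)^2
FOC: (2*5 + 2.0)*x = 2 + 2.0*(1.3361 - 0.5033)
x^{k+1} = 0.3055
Step 2: z-update.
Minimize 7*z^2 + 2*z + (2.0/2)*(0.3055 - z + 0.5033)^2
FOC: (2*7 + 2.0)*z = -2 + 2.0*(0.3055 + 0.5033)
z^{k+1} = -0.0239
Step 3: u-update.
u^{k+1} = 0.5033 + 0.3055 + 0.0239 = 0.8327
Step 4: Primal residual = |0.3055 + 0.0239| = 0.3294


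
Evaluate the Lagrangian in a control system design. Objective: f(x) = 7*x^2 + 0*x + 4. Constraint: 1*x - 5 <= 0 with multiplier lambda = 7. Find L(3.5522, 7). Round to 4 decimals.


Step 1: Evaluate f(x).
f(3.5522) = 7*3.5522^2 + 0*3.5522 + 4 = 92.3269
Step 2: Evaluate g(x).
g(3.5522) = 1*3.5522 - 5 = -1.4478
Step 3: Compute Lagrangian.
L = 92.3269 + 7*-1.4478 = 82.1923


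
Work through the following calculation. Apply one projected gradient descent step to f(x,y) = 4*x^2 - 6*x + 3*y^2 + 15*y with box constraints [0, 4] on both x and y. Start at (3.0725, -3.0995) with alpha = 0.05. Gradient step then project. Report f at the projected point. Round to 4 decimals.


Step 1: Compute gradient at (3.0725, -3.0995).
grad_x = 2*4*3.0725 - 6 = 18.58
grad_y = 2*3*-3.0995 + 15 = -3.597
Step 2: Gradient step.
x_raw = 3.0725 - 0.05*18.58 = 2.1435
y_raw = -3.0995 - 0.05*-3.597 = -2.9197
Step 3: Project onto [0, 4].
x_proj = clip(2.1435) = 2.1435
y_proj = clip(-2.9197) = 0.0
Step 4: Evaluate f.
f(2.1435, 0.0) = 5.5174


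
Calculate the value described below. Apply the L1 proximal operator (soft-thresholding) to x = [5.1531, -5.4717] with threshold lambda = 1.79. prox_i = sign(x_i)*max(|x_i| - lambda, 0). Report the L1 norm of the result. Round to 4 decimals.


Soft-thresholding with lambda = 1.79:
prox(5.1531) = sign(5.1531)*max(|5.1531| - 1.79, 0) = 3.3631
prox(-5.4717) = sign(-5.4717)*max(|-5.4717| - 1.79, 0) = -3.6817
prox(x) = [3.3631, -3.6817]
||prox(x)||_1 = 3.3631 + 3.6817 = 7.0448


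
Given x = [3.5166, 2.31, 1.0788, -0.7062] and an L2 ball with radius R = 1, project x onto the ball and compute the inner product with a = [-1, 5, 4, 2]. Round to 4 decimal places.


Step 1: Compute ||x|| (intermediates to 6 decimals).
||x|| = sqrt(3.5166^2 + 2.31^2 + 1.0788^2 + (-0.7062)^2) = 4.40058
Step 2: Project.
Since ||x|| > R, scale = R/||x|| = 1/4.40058 = 0.227243, proj(x) = scale * x
proj(x) = [0.799123, 0.524931, 0.24515, -0.160479]
Step 3: Dot product.
a^T * proj(x) = -1*0.799123 + 5*0.524931 + 4*0.24515 + 2*(-0.160479) = 2.4852


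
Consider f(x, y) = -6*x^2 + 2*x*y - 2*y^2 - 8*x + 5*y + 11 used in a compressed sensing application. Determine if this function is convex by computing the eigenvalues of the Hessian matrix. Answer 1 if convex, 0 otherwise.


The Hessian of f(x,y) = -6*x^2 + 2*x*y - 2*y^2 - 8*x + 5*y + 11 is:
H = [[-12, 2], [2, -4]]
Trace = -12 - 4 = -16
Determinant = -12*-4 - (2)^2 = 44
Discriminant = (-16)^2 - 4*44 = 80.0
Eigenvalues: lambda_1 = -12.4721, lambda_2 = -3.5279
The function is not convex.

0


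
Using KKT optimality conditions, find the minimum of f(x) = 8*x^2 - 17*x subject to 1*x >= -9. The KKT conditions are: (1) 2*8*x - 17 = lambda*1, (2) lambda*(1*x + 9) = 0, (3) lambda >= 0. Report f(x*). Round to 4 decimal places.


Step 1: Try lambda = 0 (constraint inactive).
Stationarity: 2*8*x - 17 = 0
x* = 17/(2*8) = 1.0625
Check constraint: 1*1.0625 = 1.0625 >= -9 -- satisfied.
Step 2: Compute optimal value.
f(x*) = 8*1.0625^2 - 17*1.0625 = -9.0313


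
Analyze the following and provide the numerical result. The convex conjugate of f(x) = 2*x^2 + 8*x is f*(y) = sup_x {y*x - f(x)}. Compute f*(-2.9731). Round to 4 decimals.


f*(y) = sup_x {y*x - a*x^2 - b*x} = sup_x {(y-b)*x - a*x^2}
FOC: (y - b) - 2a*x = 0 => x* = (y - b)/(2a)
x* = (-2.9731 - 8)/(2*2) = -2.7433
f*(-2.9731) = (y-b)^2/(4a) = (-2.9731 - 8)^2/(4*2)
= 120.4089/8 = 15.0511


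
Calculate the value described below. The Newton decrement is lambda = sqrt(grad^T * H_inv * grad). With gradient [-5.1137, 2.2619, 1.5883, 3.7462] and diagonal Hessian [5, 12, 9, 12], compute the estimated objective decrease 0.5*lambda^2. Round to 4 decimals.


Step 1: H is diagonal, so H^(-1) * g = [-1.0227, 0.1885, 0.1765, 0.3122].
Step 2: g^T H^(-1) g = sum_i g_i^2 / H_ii
  = (-5.1137)^2/5 + (2.2619)^2/12 + (1.5883)^2/9 + (3.7462)^2/12
  = 5.23 + 0.4263 + 0.2803 + 1.1695 = 7.1061
Step 3: Objective decrease = 0.5 * g^T H^(-1) g = 3.5531


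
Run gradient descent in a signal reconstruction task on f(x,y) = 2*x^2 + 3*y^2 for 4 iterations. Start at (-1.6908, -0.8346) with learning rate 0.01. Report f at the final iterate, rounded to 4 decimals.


Gradient descent on f(x,y) = 2*x^2 + 3*y^2.
Starting point: (-1.6908, -0.8346), alpha = 0.01
Step 1: grad_x = 2*2*-1.6908 = -6.7632, grad_y = 2*3*-0.8346 = -5.0076
  x_1 = -1.6908 - 0.01*-6.7632 = -1.6232
  y_1 = -0.8346 - 0.01*-5.0076 = -0.7845
Step 2: grad_x = 2*2*-1.6232 = -6.4927, grad_y = 2*3*-0.7845 = -4.7071
  x_2 = -1.6232 - 0.01*-6.4927 = -1.5582
  y_2 = -0.7845 - 0.01*-4.7071 = -0.7375
Step 3: grad_x = 2*2*-1.5582 = -6.233, grad_y = 2*3*-0.7375 = -4.4247
  x_3 = -1.5582 - 0.01*-6.233 = -1.4959
  y_3 = -0.7375 - 0.01*-4.4247 = -0.6932
Step 4: grad_x = 2*2*-1.4959 = -5.9836, grad_y = 2*3*-0.6932 = -4.1592
  x_4 = -1.4959 - 0.01*-5.9836 = -1.4361
  y_4 = -0.6932 - 0.01*-4.1592 = -0.6516
f(-1.4361, -0.6516) = 2*(-1.4361)^2 + 3*(-0.6516)^2 = 5.3984


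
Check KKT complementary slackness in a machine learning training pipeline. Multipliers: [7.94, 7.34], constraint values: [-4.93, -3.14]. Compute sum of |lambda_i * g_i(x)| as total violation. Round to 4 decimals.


KKT complementary slackness check:
lambda_1 * g_1 = 7.94 * -4.93 = -39.1442
lambda_2 * g_2 = 7.34 * -3.14 = -23.0476
Total violation = 39.1442 + 23.0476 = 62.1918


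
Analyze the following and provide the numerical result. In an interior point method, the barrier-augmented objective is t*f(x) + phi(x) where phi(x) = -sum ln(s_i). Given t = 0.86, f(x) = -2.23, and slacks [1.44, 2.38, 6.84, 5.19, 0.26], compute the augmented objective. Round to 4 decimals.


Step 1: Compute log-barrier.
ln values: [0.3646, 0.8671, 1.9228, 1.6467, -1.3471]
phi = -(0.3646 + 0.8671 + 1.9228 + 1.6467 - 1.3471) = -3.4542
Step 2: Compute augmented objective.
t*f(x) = 0.86*-2.23 = -1.9178
Total = -1.9178 - 3.4542 = -5.372


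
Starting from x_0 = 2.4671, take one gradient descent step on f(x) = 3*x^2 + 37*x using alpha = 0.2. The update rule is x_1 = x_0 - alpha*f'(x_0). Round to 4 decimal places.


We compute the gradient at x_0 and apply the update.
f'(x) = 6*x + 37
f'(2.4671) = 6*2.4671 + 37 = 51.8026
x_1 = 2.4671 - 0.2*51.8026 = -7.8934


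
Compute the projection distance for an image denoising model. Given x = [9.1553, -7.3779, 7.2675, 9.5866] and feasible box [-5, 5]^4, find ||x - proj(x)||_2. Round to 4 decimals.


Project each component onto [-5, 5].
clip(9.1553) = 5.0, clip(-7.3779) = -5.0, clip(7.2675) = 5.0, clip(9.5866) = 5.0
Projection = [5.0, -5.0, 5.0, 5.0]
Squared diffs: [17.2665, 5.6544, 5.1416, 21.0369]
Distance = sqrt(49.0994) = 7.0071


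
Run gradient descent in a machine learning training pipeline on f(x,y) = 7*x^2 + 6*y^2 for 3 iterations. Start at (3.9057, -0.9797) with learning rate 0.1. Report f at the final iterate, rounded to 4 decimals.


Gradient descent on f(x,y) = 7*x^2 + 6*y^2.
Starting point: (3.9057, -0.9797), alpha = 0.1
Step 1: grad_x = 2*7*3.9057 = 54.6798, grad_y = 2*6*-0.9797 = -11.7564
  x_1 = 3.9057 - 0.1*54.6798 = -1.5623
  y_1 = -0.9797 - 0.1*-11.7564 = 0.1959
Step 2: grad_x = 2*7*-1.5623 = -21.8719, grad_y = 2*6*0.1959 = 2.3513
  x_2 = -1.5623 - 0.1*-21.8719 = 0.6249
  y_2 = 0.1959 - 0.1*2.3513 = -0.0392
Step 3: grad_x = 2*7*0.6249 = 8.7488, grad_y = 2*6*-0.0392 = -0.4703
  x_3 = 0.6249 - 0.1*8.7488 = -0.25
  y_3 = -0.0392 - 0.1*-0.4703 = 0.0078
f(-0.25, 0.0078) = 7*(-0.25)^2 + 6*0.0078^2 = 0.4377


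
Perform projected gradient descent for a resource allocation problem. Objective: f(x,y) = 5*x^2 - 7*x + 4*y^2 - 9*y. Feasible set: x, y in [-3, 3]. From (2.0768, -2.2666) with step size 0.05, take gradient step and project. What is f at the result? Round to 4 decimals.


Step 1: Compute gradient at (2.0768, -2.2666).
grad_x = 2*5*2.0768 - 7 = 13.768
grad_y = 2*4*-2.2666 - 9 = -27.1328
Step 2: Gradient step.
x_raw = 2.0768 - 0.05*13.768 = 1.3884
y_raw = -2.2666 - 0.05*-27.1328 = -0.91
Step 3: Project onto [-3, 3].
x_proj = clip(1.3884) = 1.3884
y_proj = clip(-0.91) = -0.91
Step 4: Evaluate f.
f(1.3884, -0.91) = 11.4212


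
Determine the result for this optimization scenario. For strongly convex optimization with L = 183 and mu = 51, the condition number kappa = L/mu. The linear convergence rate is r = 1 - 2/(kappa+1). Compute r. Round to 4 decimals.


Step 1: Compute the condition number.
kappa = L/mu = 183/51 = 3.5882
Step 2: Compute the convergence rate.
r = 1 - 2/(kappa + 1) = 1 - 2*mu/(L + mu) = (L - mu)/(L + mu) = 132/234 = 0.5641


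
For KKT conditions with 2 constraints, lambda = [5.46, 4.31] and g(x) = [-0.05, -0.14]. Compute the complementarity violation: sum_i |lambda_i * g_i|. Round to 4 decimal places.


KKT complementary slackness check:
lambda_1 * g_1 = 5.46 * -0.05 = -0.273
lambda_2 * g_2 = 4.31 * -0.14 = -0.6034
Total violation = 0.273 + 0.6034 = 0.8764


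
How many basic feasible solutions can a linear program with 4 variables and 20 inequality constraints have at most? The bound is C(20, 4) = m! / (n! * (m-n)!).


Each vertex corresponds to some choice of n active constraints out of m, so the number of vertices is at most C(m, n) = m! / (n!(m-n)!).
m = 20, n = 4
Numerator: 20 * 19 * 18 * 17
Denominator: 4! = 24
C(20, 4) = 4845


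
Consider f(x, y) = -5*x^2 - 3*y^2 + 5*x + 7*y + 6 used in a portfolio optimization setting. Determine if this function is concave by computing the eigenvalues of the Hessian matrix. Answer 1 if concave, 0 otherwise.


The Hessian of f(x,y) = -5*x^2 - 3*y^2 + 5*x + 7*y + 6 is:
H = [[-10, 0], [0, -6]]
Trace = -10 - 6 = -16
Determinant = -10*-6 - (0)^2 = 60
Discriminant = (-16)^2 - 4*60 = 16.0
Eigenvalues: lambda_1 = -10.0, lambda_2 = -6.0
The function is concave.

1


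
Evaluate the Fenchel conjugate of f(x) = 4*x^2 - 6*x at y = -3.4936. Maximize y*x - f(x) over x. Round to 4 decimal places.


f*(y) = sup_x {y*x - a*x^2 - b*x} = sup_x {(y-b)*x - a*x^2}
FOC: (y - b) - 2a*x = 0 => x* = (y - b)/(2a)
x* = (-3.4936 + 6)/(2*4) = 0.3133
f*(-3.4936) = (y-b)^2/(4a) = (-3.4936 + 6)^2/(4*4)
= 6.282/16 = 0.3926


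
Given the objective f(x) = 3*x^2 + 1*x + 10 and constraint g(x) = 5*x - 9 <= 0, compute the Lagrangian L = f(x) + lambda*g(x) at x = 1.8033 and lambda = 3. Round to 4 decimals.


Step 1: Evaluate f(x).
f(1.8033) = 3*1.8033^2 + 1*1.8033 + 10 = 21.559
Step 2: Evaluate g(x).
g(1.8033) = 5*1.8033 - 9 = 0.0165
Step 3: Compute Lagrangian.
L = 21.559 + 3*0.0165 = 21.6085


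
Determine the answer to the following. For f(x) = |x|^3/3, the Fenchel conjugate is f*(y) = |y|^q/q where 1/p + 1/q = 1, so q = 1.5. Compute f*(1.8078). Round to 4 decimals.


The conjugate exponent q satisfies 1/p + 1/q = 1.
p = 3, so q = 3/(3 - 1) = 1.5
|y|^q = 1.8078^1.5 = 2.4307
f*(1.8078) = 2.4307 / 1.5 = 1.6204


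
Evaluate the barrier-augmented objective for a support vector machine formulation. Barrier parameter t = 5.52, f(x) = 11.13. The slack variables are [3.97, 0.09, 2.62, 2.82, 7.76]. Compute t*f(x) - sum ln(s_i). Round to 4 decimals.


Step 1: Compute log-barrier.
ln values: [1.3788, -2.4079, 0.9632, 1.0367, 2.049]
phi = -(1.3788 - 2.4079 + 0.9632 + 1.0367 + 2.049) = -3.0197
Step 2: Compute augmented objective.
t*f(x) = 5.52*11.13 = 61.4376
Total = 61.4376 - 3.0197 = 58.4179


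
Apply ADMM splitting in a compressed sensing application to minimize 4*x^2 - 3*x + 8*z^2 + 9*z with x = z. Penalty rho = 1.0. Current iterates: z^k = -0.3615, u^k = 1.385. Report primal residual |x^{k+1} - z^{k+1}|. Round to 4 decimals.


ADMM iteration with rho = 1.0, z^k = -0.3615, u^k = 1.385
Step 1: x-update.
Minimize 4*x^2 - 3*x + (1.0/2)*(x + 0.3615 + 1.385)^2
FOC: (2*4 + 1.0)*x = 3 + 1.0*(-0.3615 - 1.385)
x^{k+1} = 0.1393
Step 2: z-update.
Minimize 8*z^2 + 9*z + (1.0/2)*(0.1393 - z + 1.385)^2
FOC: (2*8 + 1.0)*z = -9 + 1.0*(0.1393 + 1.385)
z^{k+1} = -0.4397
Step 3: u-update.
u^{k+1} = 1.385 + 0.1393 + 0.4397 = 1.964
Step 4: Primal residual = |0.1393 + 0.4397| = 0.579


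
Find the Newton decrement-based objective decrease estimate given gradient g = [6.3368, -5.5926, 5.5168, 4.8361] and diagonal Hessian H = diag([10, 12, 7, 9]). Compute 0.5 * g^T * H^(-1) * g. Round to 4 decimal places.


Step 1: H is diagonal, so H^(-1) * g = [0.6337, -0.4661, 0.7881, 0.5373].
Step 2: g^T H^(-1) g = sum_i g_i^2 / H_ii
  = (6.3368)^2/10 + (-5.5926)^2/12 + (5.5168)^2/7 + (4.8361)^2/9
  = 4.0155 + 2.6064 + 4.3479 + 2.5987 = 13.5685
Step 3: Objective decrease = 0.5 * g^T H^(-1) g = 6.7842


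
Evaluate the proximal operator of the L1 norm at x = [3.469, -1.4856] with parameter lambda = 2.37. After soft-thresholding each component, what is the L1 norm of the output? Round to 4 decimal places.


Soft-thresholding with lambda = 2.37:
prox(3.469) = sign(3.469)*max(|3.469| - 2.37, 0) = 1.099
prox(-1.4856) = sign(-1.4856)*max(|-1.4856| - 2.37, 0) = 0.0
prox(x) = [1.099, 0.0]
||prox(x)||_1 = 1.099 + 0.0 = 1.099


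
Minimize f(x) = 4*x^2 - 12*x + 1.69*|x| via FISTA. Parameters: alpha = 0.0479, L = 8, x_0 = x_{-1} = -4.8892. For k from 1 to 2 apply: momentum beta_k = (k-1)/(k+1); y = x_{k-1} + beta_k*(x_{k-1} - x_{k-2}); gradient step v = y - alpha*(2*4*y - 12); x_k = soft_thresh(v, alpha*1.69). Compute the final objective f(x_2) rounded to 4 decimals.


FISTA on f(x) = 4*x^2 - 12*x + 1.69*|x|
L = 8, alpha = 0.0479
Iteration 1: beta = 0.0, y = -4.8892 + 0.0*(-4.8892 + 4.8892) = -4.8892
  grad(y) = -51.1136, v = y - alpha*grad = -2.4409
  prox(v) = soft_thresh(-2.4409, 0.081) = -2.3599
Iteration 2: beta = 0.3333, y = -2.3599 + 0.3333*(-2.3599 + 4.8892) = -1.5168
  grad(y) = -24.1345, v = y - alpha*grad = -0.3608
  prox(v) = soft_thresh(-0.3608, 0.081) = -0.2798
f(x_2) = 4*(-0.2798)^2 - 12*(-0.2798) + 1.69*|-0.2798| = 4.1439


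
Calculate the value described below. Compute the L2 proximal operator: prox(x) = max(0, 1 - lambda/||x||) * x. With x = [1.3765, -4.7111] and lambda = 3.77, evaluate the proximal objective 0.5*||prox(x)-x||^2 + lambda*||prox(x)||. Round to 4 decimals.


Step 1: Compute ||x||.
||x|| = 4.9081
Step 2: Compute scaling factor.
scale = max(0, 1 - 3.77/4.9081) = 0.2319
Step 3: prox(x) = [0.3192, -1.0924]
||prox(x)|| = 1.1381
Step 4: Proximal objective.
0.5*||prox-x||^2 = 7.1065
lambda*||prox|| = 4.2906
Total = 11.397


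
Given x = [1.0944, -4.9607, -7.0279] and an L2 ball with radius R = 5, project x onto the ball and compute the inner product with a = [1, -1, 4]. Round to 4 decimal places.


Step 1: Compute ||x|| (intermediates to 6 decimals).
||x|| = sqrt(1.0944^2 + (-4.9607)^2 + (-7.0279)^2) = 8.671657
Step 2: Project.
Since ||x|| > R, scale = R/||x|| = 5/8.671657 = 0.576591, proj(x) = scale * x
proj(x) = [0.631021, -2.860295, -4.052224]
Step 3: Dot product.
a^T * proj(x) = 1*0.631021 - 1*(-2.860295) + 4*(-4.052224) = -12.7176


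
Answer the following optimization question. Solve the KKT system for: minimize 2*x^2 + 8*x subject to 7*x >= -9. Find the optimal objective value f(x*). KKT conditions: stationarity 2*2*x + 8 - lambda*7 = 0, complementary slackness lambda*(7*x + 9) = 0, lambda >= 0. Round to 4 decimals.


Step 1: Try lambda = 0 (constraint inactive).
x_unc = -8/(2*2) = -2.0
Check: 7*-2.0 = -14.0 < -9 -- violated!
Step 2: Constraint must be active: 7*x = -9
x* = -9/7 = -1.2857 (rounded; the exact value -9/7 is used below)
lambda = (2*2*(-9/7) + 8)/7 = 0.4082
Step 3: Compute optimal value.
f(x*) = 2*(-9/7)^2 + 8*(-9/7) = -6.9796


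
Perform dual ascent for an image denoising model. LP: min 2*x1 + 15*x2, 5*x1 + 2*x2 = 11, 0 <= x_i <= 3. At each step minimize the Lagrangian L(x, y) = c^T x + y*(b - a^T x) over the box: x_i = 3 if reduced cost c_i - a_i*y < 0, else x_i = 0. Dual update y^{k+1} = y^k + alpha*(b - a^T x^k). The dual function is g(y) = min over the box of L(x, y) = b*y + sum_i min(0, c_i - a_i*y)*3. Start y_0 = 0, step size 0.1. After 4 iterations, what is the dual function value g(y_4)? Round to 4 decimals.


Dual ascent for LP: min 2*x1 + 15*x2, 5*x1 + 2*x2 = 11, 0 <= x_i <= 3
Step 1: y^k = 0.0, reduced costs: (2.0, 15.0)
  x^k = (0.0, 0.0), subgradient = b - a^T x = 11.0
  y^{k+1} = 0.0 + 0.1*11.0 = 1.1
Step 2: y^k = 1.1, reduced costs: (-3.5, 12.8)
  x^k = (3.0, 0.0), subgradient = b - a^T x = -4.0
  y^{k+1} = 1.1 + 0.1*-4.0 = 0.7
Step 3: y^k = 0.7, reduced costs: (-1.5, 13.6)
  x^k = (3.0, 0.0), subgradient = b - a^T x = -4.0
  y^{k+1} = 0.7 + 0.1*-4.0 = 0.3
Step 4: y^k = 0.3, reduced costs: (0.5, 14.4)
  x^k = (0.0, 0.0), subgradient = b - a^T x = 11.0
  y^{k+1} = 0.3 + 0.1*11.0 = 1.4
Dual objective at y_4 = 1.4: reduced costs (-5.0, 12.2), box minimizer x = (3.0, 0.0)
g(y_4) = b*y + (c1 - a1*y)*x1 + (c2 - a2*y)*x2 = 11*1.4 + (-5.0)*3.0 + 12.2*0.0 = 15.4 - 15.0 + 0.0 = 0.4


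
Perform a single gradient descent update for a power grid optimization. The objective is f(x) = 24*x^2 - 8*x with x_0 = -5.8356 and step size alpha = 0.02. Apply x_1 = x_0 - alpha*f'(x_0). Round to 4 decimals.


We compute the gradient at x_0 and apply the update.
f'(x) = 48*x - 8
f'(-5.8356) = 48*-5.8356 - 8 = -288.1088
x_1 = -5.8356 - 0.02*-288.1088 = -0.0734


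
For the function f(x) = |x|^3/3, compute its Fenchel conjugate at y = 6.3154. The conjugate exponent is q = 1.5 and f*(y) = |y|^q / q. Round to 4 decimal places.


The conjugate exponent q satisfies 1/p + 1/q = 1.
p = 3, so q = 3/(3 - 1) = 1.5
|y|^q = 6.3154^1.5 = 15.8709
f*(6.3154) = 15.8709 / 1.5 = 10.5806


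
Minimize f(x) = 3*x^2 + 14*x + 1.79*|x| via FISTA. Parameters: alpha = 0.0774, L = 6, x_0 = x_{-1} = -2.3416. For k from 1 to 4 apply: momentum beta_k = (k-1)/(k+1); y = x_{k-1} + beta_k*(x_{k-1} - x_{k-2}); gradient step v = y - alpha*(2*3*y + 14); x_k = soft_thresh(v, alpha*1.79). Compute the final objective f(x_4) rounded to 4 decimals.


FISTA on f(x) = 3*x^2 + 14*x + 1.79*|x|
L = 6, alpha = 0.0774
Iteration 1: beta = 0.0, y = -2.3416 + 0.0*(-2.3416 + 2.3416) = -2.3416
  grad(y) = -0.0496, v = y - alpha*grad = -2.3378
  prox(v) = soft_thresh(-2.3378, 0.1385) = -2.1992
Iteration 2: beta = 0.3333, y = -2.1992 + 0.3333*(-2.1992 + 2.3416) = -2.1518
  grad(y) = 1.0895, v = y - alpha*grad = -2.2361
  prox(v) = soft_thresh(-2.2361, 0.1385) = -2.0975
Iteration 3: beta = 0.5, y = -2.0975 + 0.5*(-2.0975 + 2.1992) = -2.0467
  grad(y) = 1.7198, v = y - alpha*grad = -2.1798
  prox(v) = soft_thresh(-2.1798, 0.1385) = -2.0413
Iteration 4: beta = 0.6, y = -2.0413 + 0.6*(-2.0413 + 2.0975) = -2.0075
  grad(y) = 1.955, v = y - alpha*grad = -2.1588
  prox(v) = soft_thresh(-2.1588, 0.1385) = -2.0203
f(x_4) = 3*(-2.0203)^2 + 14*(-2.0203) + 1.79*|-2.0203| = -12.423


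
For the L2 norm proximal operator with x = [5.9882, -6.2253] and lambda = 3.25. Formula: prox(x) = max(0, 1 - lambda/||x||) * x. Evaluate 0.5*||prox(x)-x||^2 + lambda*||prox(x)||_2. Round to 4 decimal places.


Step 1: Compute ||x||.
||x|| = 8.6379
Step 2: Compute scaling factor.
scale = max(0, 1 - 3.25/8.6379) = 0.6238
Step 3: prox(x) = [3.7351, -3.883]
||prox(x)|| = 5.3879
Step 4: Proximal objective.
0.5*||prox-x||^2 = 5.2813
lambda*||prox|| = 17.5107
Total = 22.7918


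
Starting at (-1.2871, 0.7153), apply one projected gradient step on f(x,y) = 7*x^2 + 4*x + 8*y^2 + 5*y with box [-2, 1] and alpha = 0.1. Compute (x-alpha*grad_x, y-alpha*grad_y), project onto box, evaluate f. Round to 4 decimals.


Step 1: Compute gradient at (-1.2871, 0.7153).
grad_x = 2*7*-1.2871 + 4 = -14.0194
grad_y = 2*8*0.7153 + 5 = 16.4448
Step 2: Gradient step.
x_raw = -1.2871 - 0.1*-14.0194 = 0.1148
y_raw = 0.7153 - 0.1*16.4448 = -0.9292
Step 3: Project onto [-2, 1].
x_proj = clip(0.1148) = 0.1148
y_proj = clip(-0.9292) = -0.9292
Step 4: Evaluate f.
f(0.1148, -0.9292) = 2.8128


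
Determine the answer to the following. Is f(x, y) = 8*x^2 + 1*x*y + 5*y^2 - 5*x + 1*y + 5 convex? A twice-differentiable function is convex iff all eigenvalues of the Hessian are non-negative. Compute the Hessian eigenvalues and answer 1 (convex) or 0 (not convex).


The Hessian of f(x,y) = 8*x^2 + 1*x*y + 5*y^2 - 5*x + 1*y + 5 is:
H = [[16, 1], [1, 10]]
Trace = 16 + 10 = 26
Determinant = 16*10 - (1)^2 = 159
Discriminant = (26)^2 - 4*159 = 40.0
Eigenvalues: lambda_1 = 9.8377, lambda_2 = 16.1623
The function is convex.

1


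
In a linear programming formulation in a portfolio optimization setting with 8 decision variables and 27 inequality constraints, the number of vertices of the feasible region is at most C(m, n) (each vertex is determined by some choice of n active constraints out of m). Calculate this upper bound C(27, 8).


Each vertex corresponds to some choice of n active constraints out of m, so the number of vertices is at most C(m, n) = m! / (n!(m-n)!).
m = 27, n = 8
Numerator: 27 * 26 * 25 * 24 * 23 * 22 * 21 * 20
Denominator: 8! = 40320
C(27, 8) = 2220075


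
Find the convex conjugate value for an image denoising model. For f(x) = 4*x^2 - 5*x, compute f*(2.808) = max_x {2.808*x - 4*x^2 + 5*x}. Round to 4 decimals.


f*(y) = sup_x {y*x - a*x^2 - b*x} = sup_x {(y-b)*x - a*x^2}
FOC: (y - b) - 2a*x = 0 => x* = (y - b)/(2a)
x* = (2.808 + 5)/(2*4) = 0.976
f*(2.808) = (y-b)^2/(4a) = (2.808 + 5)^2/(4*4)
= 60.9649/16 = 3.8103


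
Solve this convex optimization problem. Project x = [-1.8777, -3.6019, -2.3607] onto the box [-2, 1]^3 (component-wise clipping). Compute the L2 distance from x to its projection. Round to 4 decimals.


Project each component onto [-2, 1].
clip(-1.8777) = -1.8777, clip(-3.6019) = -2.0, clip(-2.3607) = -2.0
Projection = [-1.8777, -2.0, -2.0]
Squared diffs: [0.0, 2.5661, 0.1301]
Distance = sqrt(2.6962) = 1.642
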